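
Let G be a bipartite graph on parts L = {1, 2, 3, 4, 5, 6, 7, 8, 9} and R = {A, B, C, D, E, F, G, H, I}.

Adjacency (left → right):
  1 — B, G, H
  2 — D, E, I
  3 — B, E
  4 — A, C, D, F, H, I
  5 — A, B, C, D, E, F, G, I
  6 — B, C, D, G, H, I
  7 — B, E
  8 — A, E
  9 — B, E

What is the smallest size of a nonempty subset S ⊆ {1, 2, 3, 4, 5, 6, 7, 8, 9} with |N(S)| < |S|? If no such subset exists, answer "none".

3

Take S = {3, 7, 9}. Its neighbourhood is {B, E}, so |N(S)| = 2 < |S| = 3.
Every subset of size less than 3 has at least as many neighbours as members, so 3 is the minimum.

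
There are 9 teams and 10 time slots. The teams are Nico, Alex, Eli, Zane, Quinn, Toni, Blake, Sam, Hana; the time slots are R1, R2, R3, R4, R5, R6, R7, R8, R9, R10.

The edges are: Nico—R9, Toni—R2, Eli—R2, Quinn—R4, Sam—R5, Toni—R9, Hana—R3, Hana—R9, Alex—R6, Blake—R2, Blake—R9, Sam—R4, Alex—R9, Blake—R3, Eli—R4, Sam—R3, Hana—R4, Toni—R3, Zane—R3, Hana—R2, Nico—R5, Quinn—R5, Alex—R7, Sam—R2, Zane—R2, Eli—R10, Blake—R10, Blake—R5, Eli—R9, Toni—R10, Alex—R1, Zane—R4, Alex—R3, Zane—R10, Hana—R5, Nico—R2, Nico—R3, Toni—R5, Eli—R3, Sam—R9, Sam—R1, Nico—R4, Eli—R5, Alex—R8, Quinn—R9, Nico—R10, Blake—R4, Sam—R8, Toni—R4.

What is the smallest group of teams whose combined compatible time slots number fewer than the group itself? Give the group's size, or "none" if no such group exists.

Take S = {Nico, Eli, Zane, Quinn, Toni, Blake, Hana}. Its neighbourhood is {R2, R3, R4, R5, R9, R10}, so |N(S)| = 6 < |S| = 7.
Every subset of size less than 7 has at least as many neighbours as members, so 7 is the minimum.

7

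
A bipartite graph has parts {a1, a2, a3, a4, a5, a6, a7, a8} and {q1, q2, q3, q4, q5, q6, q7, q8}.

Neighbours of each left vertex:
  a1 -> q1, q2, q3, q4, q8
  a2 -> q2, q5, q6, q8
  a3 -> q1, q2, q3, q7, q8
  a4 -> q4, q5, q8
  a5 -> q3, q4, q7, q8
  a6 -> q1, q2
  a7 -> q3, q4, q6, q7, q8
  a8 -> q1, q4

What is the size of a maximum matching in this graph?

8

A valid assignment of size 8: a1-q3, a2-q2, a3-q7, a4-q5, a5-q8, a6-q1, a7-q6, a8-q4.
All 8 left vertices are matched, so no larger matching exists.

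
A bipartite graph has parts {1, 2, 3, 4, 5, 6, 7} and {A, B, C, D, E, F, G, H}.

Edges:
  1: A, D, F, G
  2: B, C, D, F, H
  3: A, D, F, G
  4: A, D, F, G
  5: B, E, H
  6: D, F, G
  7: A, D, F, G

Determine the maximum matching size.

6

One maximum matching: 1-G, 2-H, 3-A, 4-D, 5-B, 6-F.
The set {1, 3, 4, 6, 7} has only 4 neighbours ({A, D, F, G}), so by Hall's theorem at most 6 of the 7 left vertices can be matched.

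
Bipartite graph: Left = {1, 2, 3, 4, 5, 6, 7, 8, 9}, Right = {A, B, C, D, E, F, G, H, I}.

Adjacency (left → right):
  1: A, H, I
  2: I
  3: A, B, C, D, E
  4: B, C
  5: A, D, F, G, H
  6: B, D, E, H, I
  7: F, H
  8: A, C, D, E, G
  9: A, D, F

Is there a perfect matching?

For example, pair 1-A, 2-I, 3-B, 4-C, 5-G, 6-D, 7-H, 8-E, 9-F.
All 9 left vertices are covered.

Yes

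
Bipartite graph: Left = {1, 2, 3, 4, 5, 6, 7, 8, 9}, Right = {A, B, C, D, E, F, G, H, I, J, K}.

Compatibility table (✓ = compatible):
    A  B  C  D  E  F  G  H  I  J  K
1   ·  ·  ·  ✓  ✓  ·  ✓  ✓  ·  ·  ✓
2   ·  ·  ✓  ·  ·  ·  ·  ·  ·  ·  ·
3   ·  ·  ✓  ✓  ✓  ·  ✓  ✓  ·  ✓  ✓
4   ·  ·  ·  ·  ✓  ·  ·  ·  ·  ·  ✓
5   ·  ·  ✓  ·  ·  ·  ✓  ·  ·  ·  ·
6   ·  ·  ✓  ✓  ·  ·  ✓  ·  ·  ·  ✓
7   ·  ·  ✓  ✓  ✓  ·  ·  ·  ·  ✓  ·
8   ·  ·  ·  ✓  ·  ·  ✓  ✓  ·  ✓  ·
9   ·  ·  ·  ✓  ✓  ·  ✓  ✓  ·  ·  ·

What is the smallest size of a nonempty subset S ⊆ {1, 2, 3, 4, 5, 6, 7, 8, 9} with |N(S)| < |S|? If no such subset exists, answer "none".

Take S = {1, 2, 3, 4, 5, 6, 7, 8}. Its neighbourhood is {C, D, E, G, H, J, K}, so |N(S)| = 7 < |S| = 8.
Every subset of size less than 8 has at least as many neighbours as members, so 8 is the minimum.

8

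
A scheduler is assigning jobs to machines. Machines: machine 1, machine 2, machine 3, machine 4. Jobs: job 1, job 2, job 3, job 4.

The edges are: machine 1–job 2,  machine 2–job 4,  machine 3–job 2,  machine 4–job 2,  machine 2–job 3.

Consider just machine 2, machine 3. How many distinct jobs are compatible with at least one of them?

The union of neighbours of {machine 2, machine 3} is {job 2, job 3, job 4}, which has 3 elements.
Since |N(S)| = 3 ≥ |S| = 2, Hall's condition holds for this subset.

3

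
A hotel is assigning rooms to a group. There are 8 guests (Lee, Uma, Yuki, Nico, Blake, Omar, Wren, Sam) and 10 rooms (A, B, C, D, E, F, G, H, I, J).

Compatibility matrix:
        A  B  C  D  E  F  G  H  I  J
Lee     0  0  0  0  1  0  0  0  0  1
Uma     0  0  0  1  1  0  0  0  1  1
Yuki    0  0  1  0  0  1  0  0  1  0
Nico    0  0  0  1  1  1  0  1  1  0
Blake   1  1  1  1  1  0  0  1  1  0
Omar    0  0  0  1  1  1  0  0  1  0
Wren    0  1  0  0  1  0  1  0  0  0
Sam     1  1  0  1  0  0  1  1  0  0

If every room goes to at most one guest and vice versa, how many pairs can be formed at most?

For example, pair Lee→J, Uma→D, Yuki→F, Nico→H, Blake→A, Omar→E, Wren→B, Sam→G.
All 8 guests are matched, so no larger matching exists.

8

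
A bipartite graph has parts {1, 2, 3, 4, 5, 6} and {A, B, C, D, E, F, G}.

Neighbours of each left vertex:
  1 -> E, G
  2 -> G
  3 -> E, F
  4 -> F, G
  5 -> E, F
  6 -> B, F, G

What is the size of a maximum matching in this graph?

4

For example, pair 1-E, 2-G, 3-F, 6-B.
The set {1, 2, 3, 4, 5} has only 3 neighbours ({E, F, G}), so by Hall's theorem at most 4 of the 6 left vertices can be matched.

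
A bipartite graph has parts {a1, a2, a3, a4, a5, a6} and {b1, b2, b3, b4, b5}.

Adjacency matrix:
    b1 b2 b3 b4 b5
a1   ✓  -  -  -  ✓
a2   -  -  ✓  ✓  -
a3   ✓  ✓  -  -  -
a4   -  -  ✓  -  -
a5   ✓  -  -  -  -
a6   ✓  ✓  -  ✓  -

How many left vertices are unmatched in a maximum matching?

One maximum matching: a1→b5, a2→b4, a3→b2, a4→b3, a5→b1.
The set {a2, a3, a4, a5, a6} has only 4 neighbours ({b1, b2, b3, b4}), so by Hall's theorem at most 5 of the 6 left vertices can be matched.
That matches 5 of the 6, leaving 1 unmatched; no matching can do better.

1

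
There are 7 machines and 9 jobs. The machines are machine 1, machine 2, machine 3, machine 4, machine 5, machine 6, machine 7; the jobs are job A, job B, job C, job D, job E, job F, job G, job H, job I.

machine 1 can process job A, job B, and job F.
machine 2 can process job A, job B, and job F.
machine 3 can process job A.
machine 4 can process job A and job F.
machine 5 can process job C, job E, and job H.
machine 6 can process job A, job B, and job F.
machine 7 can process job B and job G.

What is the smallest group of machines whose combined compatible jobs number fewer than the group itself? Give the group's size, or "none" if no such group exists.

4

Take S = {machine 1, machine 2, machine 3, machine 4}. Its neighbourhood is {job A, job B, job F}, so |N(S)| = 3 < |S| = 4.
Every subset of size less than 4 has at least as many neighbours as members, so 4 is the minimum.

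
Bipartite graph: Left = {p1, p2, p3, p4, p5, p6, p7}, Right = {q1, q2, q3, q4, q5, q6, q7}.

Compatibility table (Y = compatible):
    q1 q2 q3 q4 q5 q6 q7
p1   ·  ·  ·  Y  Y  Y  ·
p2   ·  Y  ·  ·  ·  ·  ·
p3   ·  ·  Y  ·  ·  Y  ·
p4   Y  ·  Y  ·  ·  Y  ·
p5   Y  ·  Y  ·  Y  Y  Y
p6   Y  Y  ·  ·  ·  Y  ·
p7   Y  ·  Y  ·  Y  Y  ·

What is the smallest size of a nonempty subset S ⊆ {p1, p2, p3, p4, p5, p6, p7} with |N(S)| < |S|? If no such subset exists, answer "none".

none

A matching saturating every left vertex exists, for instance p1→q4, p2→q2, p3→q3, p4→q1, p5→q7, p6→q6, p7→q5.
By Hall's marriage theorem, this means |N(S)| ≥ |S| for every subset S, so no violating subset exists.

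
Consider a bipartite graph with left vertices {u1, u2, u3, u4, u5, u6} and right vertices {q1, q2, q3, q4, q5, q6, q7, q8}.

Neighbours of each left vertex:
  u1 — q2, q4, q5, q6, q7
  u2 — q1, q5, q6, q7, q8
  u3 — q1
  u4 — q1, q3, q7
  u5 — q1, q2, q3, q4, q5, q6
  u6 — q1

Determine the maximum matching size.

A valid assignment of size 5: u1→q6, u2→q7, u3→q1, u4→q3, u5→q4.
The set {u3, u6} has only 1 neighbour ({q1}), so by Hall's theorem at most 5 of the 6 left vertices can be matched.

5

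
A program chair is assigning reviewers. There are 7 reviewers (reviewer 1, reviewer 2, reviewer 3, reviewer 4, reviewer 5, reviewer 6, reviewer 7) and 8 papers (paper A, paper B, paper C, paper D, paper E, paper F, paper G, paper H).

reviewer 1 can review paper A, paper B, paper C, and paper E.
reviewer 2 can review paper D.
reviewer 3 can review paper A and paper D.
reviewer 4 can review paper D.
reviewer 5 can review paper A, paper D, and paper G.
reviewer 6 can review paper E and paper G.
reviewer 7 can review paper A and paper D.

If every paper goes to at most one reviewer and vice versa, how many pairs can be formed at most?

For example, pair reviewer 1-paper C, reviewer 2-paper D, reviewer 3-paper A, reviewer 5-paper G, reviewer 6-paper E.
The set {reviewer 2, reviewer 3, reviewer 4, reviewer 7} has only 2 neighbours ({paper A, paper D}), so by Hall's theorem at most 5 of the 7 reviewers can be matched.

5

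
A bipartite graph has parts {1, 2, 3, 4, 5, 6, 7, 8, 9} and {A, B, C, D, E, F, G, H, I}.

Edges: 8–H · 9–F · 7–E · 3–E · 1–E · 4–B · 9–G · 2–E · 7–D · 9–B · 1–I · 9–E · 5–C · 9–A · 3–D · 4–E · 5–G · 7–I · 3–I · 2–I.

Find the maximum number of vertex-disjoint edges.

7

A valid assignment of size 7: 1-I, 2-E, 3-D, 4-B, 5-C, 8-H, 9-G.
The set {1, 2, 3, 6, 7} has only 3 neighbours ({D, E, I}), so by Hall's theorem at most 7 of the 9 left vertices can be matched.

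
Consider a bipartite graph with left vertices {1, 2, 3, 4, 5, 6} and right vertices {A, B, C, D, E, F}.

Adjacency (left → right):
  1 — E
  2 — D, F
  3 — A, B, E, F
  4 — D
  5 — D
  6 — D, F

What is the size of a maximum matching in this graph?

4

One maximum matching: 1-E, 2-F, 3-B, 4-D.
The set {2, 4, 5, 6} has only 2 neighbours ({D, F}), so by Hall's theorem at most 4 of the 6 left vertices can be matched.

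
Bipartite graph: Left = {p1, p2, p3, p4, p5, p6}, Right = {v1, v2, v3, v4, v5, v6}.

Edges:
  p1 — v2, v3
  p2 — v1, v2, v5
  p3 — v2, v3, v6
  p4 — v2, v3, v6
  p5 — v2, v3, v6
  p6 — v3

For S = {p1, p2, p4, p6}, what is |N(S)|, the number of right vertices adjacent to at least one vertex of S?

5

The union of neighbours of {p1, p2, p4, p6} is {v1, v2, v3, v5, v6}, which has 5 elements.
Since |N(S)| = 5 ≥ |S| = 4, Hall's condition holds for this subset.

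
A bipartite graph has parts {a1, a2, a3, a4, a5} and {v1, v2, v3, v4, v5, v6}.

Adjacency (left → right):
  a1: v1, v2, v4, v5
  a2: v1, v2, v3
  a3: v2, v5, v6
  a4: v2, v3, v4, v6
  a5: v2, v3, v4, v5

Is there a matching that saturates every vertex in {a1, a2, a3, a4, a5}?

Yes

A valid assignment of size 5: a1–v4, a2–v1, a3–v5, a4–v6, a5–v2.
All 5 left vertices are covered.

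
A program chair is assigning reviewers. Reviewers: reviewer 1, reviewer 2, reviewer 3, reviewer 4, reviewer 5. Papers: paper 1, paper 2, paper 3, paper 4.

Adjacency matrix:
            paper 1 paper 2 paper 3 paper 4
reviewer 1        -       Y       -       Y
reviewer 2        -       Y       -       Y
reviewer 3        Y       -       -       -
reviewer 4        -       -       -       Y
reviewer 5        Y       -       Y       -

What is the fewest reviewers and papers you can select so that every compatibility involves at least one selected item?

The 4 edges reviewer 1–paper 2, reviewer 2–paper 4, reviewer 3–paper 1, reviewer 5–paper 3 form a matching, so any vertex cover needs at least 4 vertices (one per matched edge).
Conversely {reviewer 3, reviewer 5, paper 2, paper 4} meets every edge and has exactly 4 vertices, so 4 is optimal.

4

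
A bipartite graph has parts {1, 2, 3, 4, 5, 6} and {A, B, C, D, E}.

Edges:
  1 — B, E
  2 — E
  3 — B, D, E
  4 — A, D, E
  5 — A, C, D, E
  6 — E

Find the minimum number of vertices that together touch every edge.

5

{1, 3, 4, 5, E} is a vertex cover of size 5: every edge has an endpoint in this set.
No smaller cover exists because 1–B, 2–E, 3–D, 4–A, 5–C is a matching of size 5, and a cover must include an endpoint of each of these disjoint edges (König's theorem).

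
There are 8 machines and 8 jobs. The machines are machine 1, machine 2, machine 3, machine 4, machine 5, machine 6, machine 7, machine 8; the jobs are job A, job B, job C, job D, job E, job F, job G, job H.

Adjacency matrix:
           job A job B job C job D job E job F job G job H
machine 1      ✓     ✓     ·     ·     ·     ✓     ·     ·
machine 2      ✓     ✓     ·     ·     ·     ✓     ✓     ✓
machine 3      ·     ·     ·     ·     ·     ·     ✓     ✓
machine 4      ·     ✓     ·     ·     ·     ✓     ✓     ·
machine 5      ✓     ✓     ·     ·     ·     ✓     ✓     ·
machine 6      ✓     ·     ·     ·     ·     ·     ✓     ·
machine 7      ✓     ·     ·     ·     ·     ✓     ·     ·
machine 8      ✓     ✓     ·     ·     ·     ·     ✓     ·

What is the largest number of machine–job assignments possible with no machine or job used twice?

5

One maximum matching: machine 1-job F, machine 2-job H, machine 3-job G, machine 4-job B, machine 5-job A.
The set {machine 1, machine 2, machine 3, machine 4, machine 5, machine 6, machine 7, machine 8} has only 5 neighbours ({job A, job B, job F, job G, job H}), so by Hall's theorem at most 5 of the 8 machines can be matched.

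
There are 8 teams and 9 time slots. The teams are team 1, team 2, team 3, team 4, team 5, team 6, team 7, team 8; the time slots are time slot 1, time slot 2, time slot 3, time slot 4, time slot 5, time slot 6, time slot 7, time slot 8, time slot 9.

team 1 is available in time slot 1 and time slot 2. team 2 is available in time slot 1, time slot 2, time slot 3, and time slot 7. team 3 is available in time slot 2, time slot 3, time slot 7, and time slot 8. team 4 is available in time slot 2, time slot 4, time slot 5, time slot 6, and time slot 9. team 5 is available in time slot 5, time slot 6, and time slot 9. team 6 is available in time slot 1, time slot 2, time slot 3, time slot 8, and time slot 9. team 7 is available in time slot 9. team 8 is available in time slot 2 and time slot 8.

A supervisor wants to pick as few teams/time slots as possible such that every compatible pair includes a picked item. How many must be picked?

8

A maximum matching has 8 edges (e.g. team 1–time slot 1, team 2–time slot 7, team 3–time slot 3, team 4–time slot 4, team 5–time slot 5, team 6–time slot 8, team 7–time slot 9, team 8–time slot 2).
By König's theorem the minimum vertex cover has the same size. One such cover is {team 1, team 2, team 3, team 4, team 5, team 6, team 7, team 8}.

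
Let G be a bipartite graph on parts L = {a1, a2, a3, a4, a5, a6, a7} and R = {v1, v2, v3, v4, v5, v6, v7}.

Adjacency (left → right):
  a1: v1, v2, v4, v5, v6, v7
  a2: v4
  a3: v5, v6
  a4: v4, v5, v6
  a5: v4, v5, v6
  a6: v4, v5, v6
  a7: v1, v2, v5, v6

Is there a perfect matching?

The set {a2, a3, a4, a5, a6} has only 3 neighbours ({v4, v5, v6}), so by Hall's theorem at most 5 of the 7 left vertices can be matched.
Hence no matching covers every left vertex.

No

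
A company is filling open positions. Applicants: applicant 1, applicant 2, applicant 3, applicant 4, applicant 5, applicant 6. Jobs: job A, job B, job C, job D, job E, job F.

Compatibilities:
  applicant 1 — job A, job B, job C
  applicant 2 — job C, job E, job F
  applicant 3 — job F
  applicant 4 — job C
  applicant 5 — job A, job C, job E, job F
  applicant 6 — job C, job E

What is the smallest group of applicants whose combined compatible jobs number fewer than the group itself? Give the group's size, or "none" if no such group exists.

4

Take S = {applicant 2, applicant 3, applicant 4, applicant 6}. Its neighbourhood is {job C, job E, job F}, so |N(S)| = 3 < |S| = 4.
Every subset of size less than 4 has at least as many neighbours as members, so 4 is the minimum.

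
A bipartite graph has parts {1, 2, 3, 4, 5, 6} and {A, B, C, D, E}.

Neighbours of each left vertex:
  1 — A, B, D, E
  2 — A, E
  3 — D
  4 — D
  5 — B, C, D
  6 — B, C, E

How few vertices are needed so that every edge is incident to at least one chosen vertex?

{1, 2, 5, 6, D} is a vertex cover of size 5: every edge has an endpoint in this set.
No smaller cover exists because 1–E, 2–A, 3–D, 5–C, 6–B is a matching of size 5, and a cover must include an endpoint of each of these disjoint edges (König's theorem).

5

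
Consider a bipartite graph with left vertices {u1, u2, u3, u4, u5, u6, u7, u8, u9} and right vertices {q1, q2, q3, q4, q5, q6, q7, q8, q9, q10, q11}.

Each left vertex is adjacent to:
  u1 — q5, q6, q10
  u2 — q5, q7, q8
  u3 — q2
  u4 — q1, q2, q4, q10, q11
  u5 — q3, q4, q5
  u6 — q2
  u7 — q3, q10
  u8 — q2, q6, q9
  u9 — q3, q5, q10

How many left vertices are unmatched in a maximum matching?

1

For example, pair u1→q5, u2→q8, u3→q2, u4→q1, u5→q4, u7→q3, u8→q9, u9→q10.
The set {u3, u6} has only 1 neighbour ({q2}), so by Hall's theorem at most 8 of the 9 left vertices can be matched.
That matches 8 of the 9, leaving 1 unmatched; no matching can do better.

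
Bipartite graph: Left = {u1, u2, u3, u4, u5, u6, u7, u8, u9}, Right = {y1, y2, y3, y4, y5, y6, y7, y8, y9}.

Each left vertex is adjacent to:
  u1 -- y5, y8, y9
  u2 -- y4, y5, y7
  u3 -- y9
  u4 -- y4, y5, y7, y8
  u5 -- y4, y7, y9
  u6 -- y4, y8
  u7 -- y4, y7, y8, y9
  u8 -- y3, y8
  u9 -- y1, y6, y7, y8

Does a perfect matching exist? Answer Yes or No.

No

The set {u1, u2, u3, u4, u5, u6, u7} has only 5 neighbours ({y4, y5, y7, y8, y9}), so by Hall's theorem at most 7 of the 9 left vertices can be matched.
Hence no matching covers every left vertex.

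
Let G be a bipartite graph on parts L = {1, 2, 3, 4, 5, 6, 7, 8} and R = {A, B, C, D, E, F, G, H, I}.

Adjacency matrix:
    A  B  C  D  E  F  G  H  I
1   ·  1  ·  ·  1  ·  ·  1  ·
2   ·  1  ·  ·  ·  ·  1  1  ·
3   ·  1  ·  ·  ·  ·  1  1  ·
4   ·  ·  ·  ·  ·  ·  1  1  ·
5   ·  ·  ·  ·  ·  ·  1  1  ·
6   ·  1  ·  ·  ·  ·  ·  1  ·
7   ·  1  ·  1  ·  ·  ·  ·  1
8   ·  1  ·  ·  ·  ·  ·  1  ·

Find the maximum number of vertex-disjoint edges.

5

One maximum matching: 1→E, 2→B, 3→H, 4→G, 7→D.
The set {2, 3, 4, 5, 6, 8} has only 3 neighbours ({B, G, H}), so by Hall's theorem at most 5 of the 8 left vertices can be matched.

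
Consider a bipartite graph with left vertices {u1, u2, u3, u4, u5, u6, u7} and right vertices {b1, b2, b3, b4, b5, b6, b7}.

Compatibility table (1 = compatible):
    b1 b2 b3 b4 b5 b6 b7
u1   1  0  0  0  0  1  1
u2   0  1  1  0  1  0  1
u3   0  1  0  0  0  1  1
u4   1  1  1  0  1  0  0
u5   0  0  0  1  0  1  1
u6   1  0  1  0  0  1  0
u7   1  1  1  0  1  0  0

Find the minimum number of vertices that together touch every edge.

7

A maximum matching has 7 edges (e.g. u1–b7, u2–b5, u3–b2, u4–b1, u5–b4, u6–b6, u7–b3).
By König's theorem the minimum vertex cover has the same size. One such cover is {u1, u2, u3, u4, u5, u6, u7}.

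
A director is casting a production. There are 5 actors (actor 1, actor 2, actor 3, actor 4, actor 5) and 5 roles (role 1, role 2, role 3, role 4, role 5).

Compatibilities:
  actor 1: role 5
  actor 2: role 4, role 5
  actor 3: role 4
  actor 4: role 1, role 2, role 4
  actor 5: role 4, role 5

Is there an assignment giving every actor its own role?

The set {actor 1, actor 2, actor 3, actor 5} has only 2 neighbours ({role 4, role 5}), so by Hall's theorem at most 3 of the 5 actors can be matched.
Hence no matching covers every actor.

No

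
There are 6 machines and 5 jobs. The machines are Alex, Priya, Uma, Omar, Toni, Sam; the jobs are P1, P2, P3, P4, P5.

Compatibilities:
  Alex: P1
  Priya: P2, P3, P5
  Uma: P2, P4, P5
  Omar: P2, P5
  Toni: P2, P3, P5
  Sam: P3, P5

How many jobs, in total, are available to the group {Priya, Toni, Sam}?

3

The union of neighbours of {Priya, Toni, Sam} is {P2, P3, P5}, which has 3 elements.
Since |N(S)| = 3 ≥ |S| = 3, Hall's condition holds for this subset.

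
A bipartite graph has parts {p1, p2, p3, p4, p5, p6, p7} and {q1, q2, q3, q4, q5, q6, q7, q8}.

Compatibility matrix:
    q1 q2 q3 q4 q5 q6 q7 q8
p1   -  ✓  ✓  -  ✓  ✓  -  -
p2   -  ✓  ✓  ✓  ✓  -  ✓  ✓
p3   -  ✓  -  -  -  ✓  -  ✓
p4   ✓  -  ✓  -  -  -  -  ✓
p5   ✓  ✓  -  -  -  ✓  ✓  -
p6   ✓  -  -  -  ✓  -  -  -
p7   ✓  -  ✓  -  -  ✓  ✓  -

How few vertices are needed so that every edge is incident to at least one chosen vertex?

7

The 7 edges p1–q5, p2–q4, p3–q8, p4–q3, p5–q2, p6–q1, p7–q6 form a matching, so any vertex cover needs at least 7 vertices (one per matched edge).
Conversely {p1, p2, p3, p4, p5, p6, p7} meets every edge and has exactly 7 vertices, so 7 is optimal.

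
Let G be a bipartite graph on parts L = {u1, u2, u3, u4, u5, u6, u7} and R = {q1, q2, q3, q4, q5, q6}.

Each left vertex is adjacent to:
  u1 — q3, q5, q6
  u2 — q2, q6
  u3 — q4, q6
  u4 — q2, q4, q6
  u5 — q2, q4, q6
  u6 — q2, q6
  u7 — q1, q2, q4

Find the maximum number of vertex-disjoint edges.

5

One maximum matching: u1-q5, u2-q2, u3-q4, u4-q6, u7-q1.
The set {u2, u3, u4, u5, u6} has only 3 neighbours ({q2, q4, q6}), so by Hall's theorem at most 5 of the 7 left vertices can be matched.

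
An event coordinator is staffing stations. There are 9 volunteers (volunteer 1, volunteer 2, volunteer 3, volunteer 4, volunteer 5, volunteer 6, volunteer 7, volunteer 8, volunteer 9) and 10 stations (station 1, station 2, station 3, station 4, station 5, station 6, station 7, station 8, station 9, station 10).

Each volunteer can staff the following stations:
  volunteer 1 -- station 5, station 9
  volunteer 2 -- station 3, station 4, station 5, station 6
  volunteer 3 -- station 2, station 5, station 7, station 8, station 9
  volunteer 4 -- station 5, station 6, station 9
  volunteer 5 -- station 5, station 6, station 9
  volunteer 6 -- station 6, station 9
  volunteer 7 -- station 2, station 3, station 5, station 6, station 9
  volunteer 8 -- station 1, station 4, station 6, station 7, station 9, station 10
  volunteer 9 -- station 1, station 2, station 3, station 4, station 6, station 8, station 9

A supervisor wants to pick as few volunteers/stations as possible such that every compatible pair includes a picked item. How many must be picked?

{volunteer 2, volunteer 3, volunteer 7, volunteer 8, volunteer 9, station 5, station 6, station 9} is a vertex cover of size 8: every edge has an endpoint in this set.
No smaller cover exists because volunteer 1–station 9, volunteer 2–station 4, volunteer 3–station 7, volunteer 4–station 6, volunteer 5–station 5, volunteer 7–station 3, volunteer 8–station 1, volunteer 9–station 2 is a matching of size 8, and a cover must include an endpoint of each of these disjoint edges (König's theorem).

8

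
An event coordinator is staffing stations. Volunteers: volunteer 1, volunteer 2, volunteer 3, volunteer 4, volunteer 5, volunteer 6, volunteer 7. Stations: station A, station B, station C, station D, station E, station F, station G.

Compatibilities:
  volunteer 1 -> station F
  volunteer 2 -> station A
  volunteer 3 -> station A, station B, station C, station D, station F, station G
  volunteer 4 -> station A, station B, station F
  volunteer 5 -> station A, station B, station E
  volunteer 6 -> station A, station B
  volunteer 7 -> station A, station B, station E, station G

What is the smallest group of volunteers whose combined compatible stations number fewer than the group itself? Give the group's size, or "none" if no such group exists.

Take S = {volunteer 1, volunteer 2, volunteer 4, volunteer 6}. Its neighbourhood is {station A, station B, station F}, so |N(S)| = 3 < |S| = 4.
Every subset of size less than 4 has at least as many neighbours as members, so 4 is the minimum.

4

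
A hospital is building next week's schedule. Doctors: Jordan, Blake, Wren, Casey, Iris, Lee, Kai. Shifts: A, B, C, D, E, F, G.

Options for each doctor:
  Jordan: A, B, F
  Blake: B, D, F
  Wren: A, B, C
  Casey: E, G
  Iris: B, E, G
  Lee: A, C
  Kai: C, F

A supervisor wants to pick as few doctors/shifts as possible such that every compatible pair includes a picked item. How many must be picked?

7

A maximum matching has 7 edges (e.g. Jordan–A, Blake–D, Wren–B, Casey–G, Iris–E, Lee–C, Kai–F).
By König's theorem the minimum vertex cover has the same size. One such cover is {Jordan, Blake, Wren, Casey, Iris, Lee, Kai}.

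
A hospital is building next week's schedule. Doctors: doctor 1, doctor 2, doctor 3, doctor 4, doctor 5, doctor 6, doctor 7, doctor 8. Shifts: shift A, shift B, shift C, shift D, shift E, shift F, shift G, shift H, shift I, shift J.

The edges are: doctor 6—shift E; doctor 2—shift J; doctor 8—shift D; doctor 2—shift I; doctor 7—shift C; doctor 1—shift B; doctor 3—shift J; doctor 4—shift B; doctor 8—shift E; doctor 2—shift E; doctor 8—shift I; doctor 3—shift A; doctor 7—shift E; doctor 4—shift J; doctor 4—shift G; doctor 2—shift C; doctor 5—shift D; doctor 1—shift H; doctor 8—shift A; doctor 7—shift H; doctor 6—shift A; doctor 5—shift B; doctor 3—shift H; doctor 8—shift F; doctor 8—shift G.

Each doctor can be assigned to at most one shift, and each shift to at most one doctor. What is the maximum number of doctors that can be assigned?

For example, pair doctor 1–shift B, doctor 2–shift E, doctor 3–shift H, doctor 4–shift J, doctor 5–shift D, doctor 6–shift A, doctor 7–shift C, doctor 8–shift G.
This saturates every doctor, so 8 is the maximum.

8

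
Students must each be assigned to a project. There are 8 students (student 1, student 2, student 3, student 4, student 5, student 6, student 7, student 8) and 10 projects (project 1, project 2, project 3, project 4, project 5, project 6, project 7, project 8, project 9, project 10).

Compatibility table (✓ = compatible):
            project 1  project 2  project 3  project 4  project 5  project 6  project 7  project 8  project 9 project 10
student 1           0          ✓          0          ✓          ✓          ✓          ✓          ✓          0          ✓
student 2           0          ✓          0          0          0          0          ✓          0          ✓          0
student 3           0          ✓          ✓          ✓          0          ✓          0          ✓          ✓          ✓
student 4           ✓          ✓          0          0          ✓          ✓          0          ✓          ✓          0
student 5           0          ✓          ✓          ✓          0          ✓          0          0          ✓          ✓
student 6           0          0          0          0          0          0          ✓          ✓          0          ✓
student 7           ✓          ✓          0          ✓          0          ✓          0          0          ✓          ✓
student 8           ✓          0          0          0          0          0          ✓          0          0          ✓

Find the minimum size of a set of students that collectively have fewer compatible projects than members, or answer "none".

none

A matching saturating every student exists, for instance student 1→project 4, student 2→project 9, student 3→project 6, student 4→project 2, student 5→project 3, student 6→project 8, student 7→project 10, student 8→project 7.
By Hall's marriage theorem, this means |N(S)| ≥ |S| for every subset S, so no violating subset exists.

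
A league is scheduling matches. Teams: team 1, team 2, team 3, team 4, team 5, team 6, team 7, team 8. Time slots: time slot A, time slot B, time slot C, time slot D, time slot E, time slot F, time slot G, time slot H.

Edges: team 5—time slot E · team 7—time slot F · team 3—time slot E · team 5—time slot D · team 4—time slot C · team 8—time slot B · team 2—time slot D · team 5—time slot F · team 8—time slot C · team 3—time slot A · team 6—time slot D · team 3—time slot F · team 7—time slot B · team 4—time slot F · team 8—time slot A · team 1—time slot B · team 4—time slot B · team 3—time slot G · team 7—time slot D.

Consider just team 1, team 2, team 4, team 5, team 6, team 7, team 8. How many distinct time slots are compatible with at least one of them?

6

The union of neighbours of {team 1, team 2, team 4, team 5, team 6, team 7, team 8} is {time slot A, time slot B, time slot C, time slot D, time slot E, time slot F}, which has 6 elements.
Since |N(S)| = 6 < |S| = 7, Hall's condition fails for this subset.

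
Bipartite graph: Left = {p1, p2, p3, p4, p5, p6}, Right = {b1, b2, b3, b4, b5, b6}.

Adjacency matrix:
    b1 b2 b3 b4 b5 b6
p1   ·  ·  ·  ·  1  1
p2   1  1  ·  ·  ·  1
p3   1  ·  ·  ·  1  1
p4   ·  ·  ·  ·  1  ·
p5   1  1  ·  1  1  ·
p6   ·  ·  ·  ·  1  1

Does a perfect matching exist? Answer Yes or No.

The set {p1, p4, p6} has only 2 neighbours ({b5, b6}), so by Hall's theorem at most 5 of the 6 left vertices can be matched.
Hence no matching covers every left vertex.

No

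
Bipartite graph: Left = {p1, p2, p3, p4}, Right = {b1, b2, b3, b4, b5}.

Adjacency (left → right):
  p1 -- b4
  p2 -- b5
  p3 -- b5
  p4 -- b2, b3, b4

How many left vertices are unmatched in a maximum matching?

1

One maximum matching: p1-b4, p2-b5, p4-b3.
The set {p2, p3} has only 1 neighbour ({b5}), so by Hall's theorem at most 3 of the 4 left vertices can be matched.
That matches 3 of the 4, leaving 1 unmatched; no matching can do better.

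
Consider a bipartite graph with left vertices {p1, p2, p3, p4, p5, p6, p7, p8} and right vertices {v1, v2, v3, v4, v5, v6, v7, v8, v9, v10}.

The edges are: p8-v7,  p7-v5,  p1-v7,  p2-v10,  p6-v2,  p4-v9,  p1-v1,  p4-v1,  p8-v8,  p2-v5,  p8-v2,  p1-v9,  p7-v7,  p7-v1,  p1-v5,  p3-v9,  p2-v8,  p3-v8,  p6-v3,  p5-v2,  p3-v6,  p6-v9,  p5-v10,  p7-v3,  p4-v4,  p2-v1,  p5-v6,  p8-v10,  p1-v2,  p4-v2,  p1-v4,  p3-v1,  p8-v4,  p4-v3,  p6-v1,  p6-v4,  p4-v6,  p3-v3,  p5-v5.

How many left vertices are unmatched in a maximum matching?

0

For example, pair p1→v4, p2→v8, p3→v6, p4→v3, p5→v2, p6→v1, p7→v7, p8→v10.
All 8 left vertices are matched, so no larger matching exists.
That matches 8 of the 8, leaving 0 unmatched; no matching can do better.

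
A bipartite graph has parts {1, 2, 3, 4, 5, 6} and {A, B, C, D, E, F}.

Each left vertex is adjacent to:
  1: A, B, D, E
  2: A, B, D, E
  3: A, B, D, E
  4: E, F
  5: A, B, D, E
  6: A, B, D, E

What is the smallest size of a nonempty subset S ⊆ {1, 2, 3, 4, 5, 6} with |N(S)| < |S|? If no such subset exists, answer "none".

Take S = {1, 2, 3, 5, 6}. Its neighbourhood is {A, B, D, E}, so |N(S)| = 4 < |S| = 5.
Every subset of size less than 5 has at least as many neighbours as members, so 5 is the minimum.

5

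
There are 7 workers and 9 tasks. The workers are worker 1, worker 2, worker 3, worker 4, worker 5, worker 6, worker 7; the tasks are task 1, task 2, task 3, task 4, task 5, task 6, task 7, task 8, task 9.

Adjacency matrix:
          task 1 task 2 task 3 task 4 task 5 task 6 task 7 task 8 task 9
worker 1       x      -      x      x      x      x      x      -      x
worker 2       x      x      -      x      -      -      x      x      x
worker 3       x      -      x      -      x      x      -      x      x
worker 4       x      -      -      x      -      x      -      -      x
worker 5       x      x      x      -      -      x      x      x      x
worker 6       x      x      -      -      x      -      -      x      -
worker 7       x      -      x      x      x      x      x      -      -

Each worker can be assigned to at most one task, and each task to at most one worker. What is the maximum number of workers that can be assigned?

For example, pair worker 1–task 1, worker 2–task 2, worker 3–task 8, worker 4–task 6, worker 5–task 7, worker 6–task 5, worker 7–task 4.
All 7 workers are matched, so no larger matching exists.

7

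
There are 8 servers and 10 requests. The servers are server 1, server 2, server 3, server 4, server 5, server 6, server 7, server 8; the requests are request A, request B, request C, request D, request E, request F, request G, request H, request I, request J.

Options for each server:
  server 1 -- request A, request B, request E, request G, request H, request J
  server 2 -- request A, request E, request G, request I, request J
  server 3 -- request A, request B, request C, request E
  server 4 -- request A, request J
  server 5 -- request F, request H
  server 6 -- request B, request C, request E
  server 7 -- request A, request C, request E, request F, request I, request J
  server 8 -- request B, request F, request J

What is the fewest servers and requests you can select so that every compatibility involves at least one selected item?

The 8 edges server 1–request E, server 2–request G, server 3–request C, server 4–request A, server 5–request H, server 6–request B, server 7–request J, server 8–request F form a matching, so any vertex cover needs at least 8 vertices (one per matched edge).
Conversely {server 1, server 2, server 3, server 4, server 5, server 6, server 7, server 8} meets every edge and has exactly 8 vertices, so 8 is optimal.

8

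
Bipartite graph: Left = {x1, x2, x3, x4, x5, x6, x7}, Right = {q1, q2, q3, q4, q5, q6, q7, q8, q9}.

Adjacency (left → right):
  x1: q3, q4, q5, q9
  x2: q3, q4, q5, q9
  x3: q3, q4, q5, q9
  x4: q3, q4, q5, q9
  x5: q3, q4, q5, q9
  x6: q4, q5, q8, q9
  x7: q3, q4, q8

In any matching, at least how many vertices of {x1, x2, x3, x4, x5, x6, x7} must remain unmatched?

A valid assignment of size 5: x1–q3, x2–q9, x3–q5, x4–q4, x6–q8.
The set {x1, x2, x3, x4, x5, x6, x7} has only 5 neighbours ({q3, q4, q5, q8, q9}), so by Hall's theorem at most 5 of the 7 left vertices can be matched.
That matches 5 of the 7, leaving 2 unmatched; no matching can do better.

2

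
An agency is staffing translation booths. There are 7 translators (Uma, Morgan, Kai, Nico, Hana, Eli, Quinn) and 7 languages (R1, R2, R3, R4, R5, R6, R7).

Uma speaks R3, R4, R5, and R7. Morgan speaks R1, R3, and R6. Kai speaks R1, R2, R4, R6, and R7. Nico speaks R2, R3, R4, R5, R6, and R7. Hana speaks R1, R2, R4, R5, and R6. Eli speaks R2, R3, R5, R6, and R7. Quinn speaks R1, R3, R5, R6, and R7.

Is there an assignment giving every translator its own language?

One maximum matching: Uma→R5, Morgan→R1, Kai→R7, Nico→R2, Hana→R4, Eli→R3, Quinn→R6.
Every translator is matched, so this is a perfect matching.

Yes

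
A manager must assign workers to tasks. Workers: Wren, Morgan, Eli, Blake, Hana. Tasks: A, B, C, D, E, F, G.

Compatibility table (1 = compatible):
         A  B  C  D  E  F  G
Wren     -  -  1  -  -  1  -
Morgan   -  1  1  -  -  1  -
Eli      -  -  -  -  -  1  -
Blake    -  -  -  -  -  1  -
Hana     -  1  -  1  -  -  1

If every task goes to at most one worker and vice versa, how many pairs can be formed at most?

One maximum matching: Wren–C, Morgan–B, Eli–F, Hana–G.
The set {Eli, Blake} has only 1 neighbour ({F}), so by Hall's theorem at most 4 of the 5 workers can be matched.

4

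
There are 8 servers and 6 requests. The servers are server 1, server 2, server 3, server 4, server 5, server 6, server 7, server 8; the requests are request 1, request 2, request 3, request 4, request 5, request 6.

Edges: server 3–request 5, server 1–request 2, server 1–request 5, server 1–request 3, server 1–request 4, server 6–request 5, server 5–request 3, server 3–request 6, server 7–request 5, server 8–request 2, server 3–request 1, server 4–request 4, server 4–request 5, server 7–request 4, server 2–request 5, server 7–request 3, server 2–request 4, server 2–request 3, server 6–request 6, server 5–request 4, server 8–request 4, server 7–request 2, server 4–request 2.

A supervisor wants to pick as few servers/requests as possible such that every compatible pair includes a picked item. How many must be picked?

6

A maximum matching has 6 edges (e.g. server 1–request 3, server 2–request 5, server 3–request 1, server 4–request 2, server 5–request 4, server 6–request 6).
By König's theorem the minimum vertex cover has the same size. One such cover is {server 3, server 6, request 2, request 3, request 4, request 5}.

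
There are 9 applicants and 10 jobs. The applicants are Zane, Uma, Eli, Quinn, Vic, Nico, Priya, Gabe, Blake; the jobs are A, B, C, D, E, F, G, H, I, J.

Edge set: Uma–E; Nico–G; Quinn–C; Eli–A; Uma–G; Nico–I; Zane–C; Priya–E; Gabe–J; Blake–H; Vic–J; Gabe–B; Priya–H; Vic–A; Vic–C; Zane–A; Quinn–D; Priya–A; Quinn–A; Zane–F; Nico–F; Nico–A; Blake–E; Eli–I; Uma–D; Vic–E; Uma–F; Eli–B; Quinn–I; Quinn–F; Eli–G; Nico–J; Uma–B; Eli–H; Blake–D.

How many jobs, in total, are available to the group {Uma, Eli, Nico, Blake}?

The union of neighbours of {Uma, Eli, Nico, Blake} is {A, B, D, E, F, G, H, I, J}, which has 9 elements.
Since |N(S)| = 9 ≥ |S| = 4, Hall's condition holds for this subset.

9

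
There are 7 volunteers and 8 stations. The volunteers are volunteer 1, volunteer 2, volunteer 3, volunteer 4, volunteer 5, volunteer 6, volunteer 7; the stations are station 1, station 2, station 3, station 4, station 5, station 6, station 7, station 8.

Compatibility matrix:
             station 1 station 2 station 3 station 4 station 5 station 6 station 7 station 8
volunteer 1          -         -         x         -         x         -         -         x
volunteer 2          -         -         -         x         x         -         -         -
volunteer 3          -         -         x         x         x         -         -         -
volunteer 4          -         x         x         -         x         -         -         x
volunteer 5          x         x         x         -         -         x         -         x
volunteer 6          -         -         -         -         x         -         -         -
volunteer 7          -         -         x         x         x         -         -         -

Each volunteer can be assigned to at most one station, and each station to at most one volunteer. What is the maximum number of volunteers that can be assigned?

One maximum matching: volunteer 1→station 8, volunteer 2→station 4, volunteer 3→station 3, volunteer 4→station 2, volunteer 5→station 6, volunteer 6→station 5.
The set {volunteer 2, volunteer 3, volunteer 6, volunteer 7} has only 3 neighbours ({station 3, station 4, station 5}), so by Hall's theorem at most 6 of the 7 volunteers can be matched.

6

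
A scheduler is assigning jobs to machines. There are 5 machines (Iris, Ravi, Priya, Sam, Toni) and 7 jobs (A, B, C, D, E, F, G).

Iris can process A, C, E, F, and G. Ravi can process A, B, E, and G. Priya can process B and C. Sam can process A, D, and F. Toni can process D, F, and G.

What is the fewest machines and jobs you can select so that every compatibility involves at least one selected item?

The 5 edges Iris–G, Ravi–E, Priya–B, Sam–D, Toni–F form a matching, so any vertex cover needs at least 5 vertices (one per matched edge).
Conversely {Iris, Ravi, Priya, Sam, Toni} meets every edge and has exactly 5 vertices, so 5 is optimal.

5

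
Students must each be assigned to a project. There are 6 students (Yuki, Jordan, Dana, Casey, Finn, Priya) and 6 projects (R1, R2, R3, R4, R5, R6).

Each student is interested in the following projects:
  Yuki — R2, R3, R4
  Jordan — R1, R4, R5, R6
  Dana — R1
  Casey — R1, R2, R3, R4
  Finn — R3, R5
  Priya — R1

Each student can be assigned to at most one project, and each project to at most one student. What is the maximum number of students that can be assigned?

5

For example, pair Yuki–R2, Jordan–R4, Dana–R1, Casey–R3, Finn–R5.
The set {Dana, Priya} has only 1 neighbour ({R1}), so by Hall's theorem at most 5 of the 6 students can be matched.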